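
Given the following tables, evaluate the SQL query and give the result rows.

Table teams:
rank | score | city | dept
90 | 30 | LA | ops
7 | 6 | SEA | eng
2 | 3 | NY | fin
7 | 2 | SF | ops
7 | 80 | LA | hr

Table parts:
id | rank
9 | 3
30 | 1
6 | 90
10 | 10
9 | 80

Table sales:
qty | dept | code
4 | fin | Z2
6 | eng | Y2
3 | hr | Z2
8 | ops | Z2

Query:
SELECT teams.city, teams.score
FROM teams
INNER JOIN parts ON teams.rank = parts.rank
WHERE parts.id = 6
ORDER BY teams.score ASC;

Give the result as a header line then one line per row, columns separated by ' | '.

After JOIN parts (1 rows):
teams.rank | teams.score | teams.city | teams.dept | parts.id | parts.rank
90 | 30 | LA | ops | 6 | 90
After WHERE (1 rows):
teams.rank | teams.score | teams.city | teams.dept | parts.id | parts.rank
90 | 30 | LA | ops | 6 | 90
After SELECT (1 rows):
teams.city | teams.score
LA | 30
After ORDER BY (1 rows):
teams.city | teams.score
LA | 30

== RESULT ==
teams.city | teams.score
LA | 30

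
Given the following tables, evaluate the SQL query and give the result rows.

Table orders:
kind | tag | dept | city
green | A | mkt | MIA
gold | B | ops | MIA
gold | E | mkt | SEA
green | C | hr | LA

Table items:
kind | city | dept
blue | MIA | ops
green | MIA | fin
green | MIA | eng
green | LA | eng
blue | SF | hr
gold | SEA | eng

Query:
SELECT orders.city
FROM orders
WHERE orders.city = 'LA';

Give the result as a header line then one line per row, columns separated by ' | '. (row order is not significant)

After WHERE (1 rows):
orders.kind | orders.tag | orders.dept | orders.city
green | C | hr | LA
After SELECT (1 rows):
orders.city
LA

== RESULT ==
orders.city
LA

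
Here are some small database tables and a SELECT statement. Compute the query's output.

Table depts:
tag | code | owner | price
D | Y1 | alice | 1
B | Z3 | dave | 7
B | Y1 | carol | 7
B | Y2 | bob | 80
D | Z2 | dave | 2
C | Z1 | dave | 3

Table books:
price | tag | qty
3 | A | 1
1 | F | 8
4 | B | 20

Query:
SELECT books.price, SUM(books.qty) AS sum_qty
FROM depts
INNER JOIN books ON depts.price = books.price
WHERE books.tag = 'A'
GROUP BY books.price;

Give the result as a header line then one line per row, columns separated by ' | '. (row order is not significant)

== RESULT ==
books.price | sum_qty
3 | 1

Derivation:
After JOIN books (2 rows):
depts.tag | depts.code | depts.owner | depts.price | books.price | books.tag | books.qty
D | Y1 | alice | 1 | 1 | F | 8
C | Z1 | dave | 3 | 3 | A | 1
After WHERE (1 rows):
depts.tag | depts.code | depts.owner | depts.price | books.price | books.tag | books.qty
C | Z1 | dave | 3 | 3 | A | 1
After GROUP BY (1 rows):
books.price | sum_qty
3 | 1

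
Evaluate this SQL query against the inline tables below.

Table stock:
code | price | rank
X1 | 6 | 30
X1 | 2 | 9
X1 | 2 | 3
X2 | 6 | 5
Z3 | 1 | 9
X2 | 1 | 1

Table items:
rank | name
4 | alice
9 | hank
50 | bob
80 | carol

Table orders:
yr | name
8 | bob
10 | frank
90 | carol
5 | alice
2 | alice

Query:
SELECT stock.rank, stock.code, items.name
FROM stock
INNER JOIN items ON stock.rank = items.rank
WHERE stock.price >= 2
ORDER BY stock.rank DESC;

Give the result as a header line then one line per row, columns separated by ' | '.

After JOIN items (2 rows):
stock.code | stock.price | stock.rank | items.rank | items.name
X1 | 2 | 9 | 9 | hank
Z3 | 1 | 9 | 9 | hank
After WHERE (1 rows):
stock.code | stock.price | stock.rank | items.rank | items.name
X1 | 2 | 9 | 9 | hank
After SELECT (1 rows):
stock.rank | stock.code | items.name
9 | X1 | hank
After ORDER BY (1 rows):
stock.rank | stock.code | items.name
9 | X1 | hank

== RESULT ==
stock.rank | stock.code | items.name
9 | X1 | hank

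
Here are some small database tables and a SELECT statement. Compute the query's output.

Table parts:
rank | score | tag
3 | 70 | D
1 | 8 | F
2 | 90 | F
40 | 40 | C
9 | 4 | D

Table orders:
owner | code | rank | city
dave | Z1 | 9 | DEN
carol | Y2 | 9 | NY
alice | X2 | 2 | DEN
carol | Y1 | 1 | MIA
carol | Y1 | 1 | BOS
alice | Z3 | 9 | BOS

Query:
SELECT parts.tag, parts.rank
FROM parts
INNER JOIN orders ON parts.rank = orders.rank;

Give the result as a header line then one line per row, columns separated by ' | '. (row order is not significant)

== RESULT ==
parts.tag | parts.rank
F | 1
F | 1
F | 2
D | 9
D | 9
D | 9

Derivation:
After JOIN orders (6 rows):
parts.rank | parts.score | parts.tag | orders.owner | orders.code | orders.rank | orders.city
1 | 8 | F | carol | Y1 | 1 | MIA
1 | 8 | F | carol | Y1 | 1 | BOS
2 | 90 | F | alice | X2 | 2 | DEN
9 | 4 | D | dave | Z1 | 9 | DEN
9 | 4 | D | carol | Y2 | 9 | NY
9 | 4 | D | alice | Z3 | 9 | BOS
After SELECT (6 rows):
parts.tag | parts.rank
F | 1
F | 1
F | 2
D | 9
D | 9
D | 9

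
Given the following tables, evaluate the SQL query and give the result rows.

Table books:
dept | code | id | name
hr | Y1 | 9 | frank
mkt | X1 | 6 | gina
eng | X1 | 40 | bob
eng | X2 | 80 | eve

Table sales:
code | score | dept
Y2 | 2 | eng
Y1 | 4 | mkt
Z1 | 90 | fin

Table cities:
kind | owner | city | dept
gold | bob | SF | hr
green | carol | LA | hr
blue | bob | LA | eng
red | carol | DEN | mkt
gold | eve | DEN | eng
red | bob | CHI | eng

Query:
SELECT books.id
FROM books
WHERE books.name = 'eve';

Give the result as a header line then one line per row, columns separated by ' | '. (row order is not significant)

== RESULT ==
books.id
80

Derivation:
After WHERE (1 rows):
books.dept | books.code | books.id | books.name
eng | X2 | 80 | eve
After SELECT (1 rows):
books.id
80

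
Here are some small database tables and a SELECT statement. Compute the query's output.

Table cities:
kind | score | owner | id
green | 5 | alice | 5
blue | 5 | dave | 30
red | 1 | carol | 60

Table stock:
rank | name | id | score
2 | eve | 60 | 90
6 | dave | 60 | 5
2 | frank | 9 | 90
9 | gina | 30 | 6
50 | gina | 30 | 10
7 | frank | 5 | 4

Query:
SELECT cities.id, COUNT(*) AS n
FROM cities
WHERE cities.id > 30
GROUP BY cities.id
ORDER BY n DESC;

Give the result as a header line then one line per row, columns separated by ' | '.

== RESULT ==
cities.id | n
60 | 1

Derivation:
After WHERE (1 rows):
cities.kind | cities.score | cities.owner | cities.id
red | 1 | carol | 60
After GROUP BY (1 rows):
cities.id | n
60 | 1
After ORDER BY (1 rows):
cities.id | n
60 | 1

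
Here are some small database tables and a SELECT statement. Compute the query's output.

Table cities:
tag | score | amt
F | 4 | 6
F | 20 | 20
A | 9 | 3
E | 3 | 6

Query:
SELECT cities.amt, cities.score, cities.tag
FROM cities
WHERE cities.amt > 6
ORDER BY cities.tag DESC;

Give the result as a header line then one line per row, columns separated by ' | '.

After WHERE (1 rows):
cities.tag | cities.score | cities.amt
F | 20 | 20
After SELECT (1 rows):
cities.amt | cities.score | cities.tag
20 | 20 | F
After ORDER BY (1 rows):
cities.amt | cities.score | cities.tag
20 | 20 | F

== RESULT ==
cities.amt | cities.score | cities.tag
20 | 20 | F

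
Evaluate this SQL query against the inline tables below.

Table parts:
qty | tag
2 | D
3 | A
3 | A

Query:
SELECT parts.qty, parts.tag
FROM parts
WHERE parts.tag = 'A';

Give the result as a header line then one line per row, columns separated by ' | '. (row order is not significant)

After WHERE (2 rows):
parts.qty | parts.tag
3 | A
3 | A
After SELECT (2 rows):
parts.qty | parts.tag
3 | A
3 | A

== RESULT ==
parts.qty | parts.tag
3 | A
3 | A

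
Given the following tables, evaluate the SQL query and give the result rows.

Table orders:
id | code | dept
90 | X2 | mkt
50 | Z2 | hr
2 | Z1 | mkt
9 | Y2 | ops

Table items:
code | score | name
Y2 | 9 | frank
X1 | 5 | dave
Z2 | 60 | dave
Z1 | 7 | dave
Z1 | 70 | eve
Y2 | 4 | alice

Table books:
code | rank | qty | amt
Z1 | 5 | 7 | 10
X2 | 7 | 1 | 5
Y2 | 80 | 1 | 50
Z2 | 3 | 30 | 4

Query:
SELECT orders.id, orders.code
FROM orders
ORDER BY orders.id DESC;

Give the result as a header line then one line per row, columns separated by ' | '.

After SELECT (4 rows):
orders.id | orders.code
90 | X2
50 | Z2
2 | Z1
9 | Y2
After ORDER BY (4 rows):
orders.id | orders.code
90 | X2
50 | Z2
9 | Y2
2 | Z1

== RESULT ==
orders.id | orders.code
90 | X2
50 | Z2
9 | Y2
2 | Z1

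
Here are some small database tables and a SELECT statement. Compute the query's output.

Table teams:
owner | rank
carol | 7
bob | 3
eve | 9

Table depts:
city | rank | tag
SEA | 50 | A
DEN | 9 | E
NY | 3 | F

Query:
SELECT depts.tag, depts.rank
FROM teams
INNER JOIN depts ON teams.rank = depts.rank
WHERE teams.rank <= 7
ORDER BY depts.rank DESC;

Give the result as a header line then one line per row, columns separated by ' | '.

After JOIN depts (2 rows):
teams.owner | teams.rank | depts.city | depts.rank | depts.tag
bob | 3 | NY | 3 | F
eve | 9 | DEN | 9 | E
After WHERE (1 rows):
teams.owner | teams.rank | depts.city | depts.rank | depts.tag
bob | 3 | NY | 3 | F
After SELECT (1 rows):
depts.tag | depts.rank
F | 3
After ORDER BY (1 rows):
depts.tag | depts.rank
F | 3

== RESULT ==
depts.tag | depts.rank
F | 3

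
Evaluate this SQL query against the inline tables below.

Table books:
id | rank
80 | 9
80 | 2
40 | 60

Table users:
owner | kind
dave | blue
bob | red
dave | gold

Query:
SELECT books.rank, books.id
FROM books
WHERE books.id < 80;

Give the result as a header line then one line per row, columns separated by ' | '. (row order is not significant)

After WHERE (1 rows):
books.id | books.rank
40 | 60
After SELECT (1 rows):
books.rank | books.id
60 | 40

== RESULT ==
books.rank | books.id
60 | 40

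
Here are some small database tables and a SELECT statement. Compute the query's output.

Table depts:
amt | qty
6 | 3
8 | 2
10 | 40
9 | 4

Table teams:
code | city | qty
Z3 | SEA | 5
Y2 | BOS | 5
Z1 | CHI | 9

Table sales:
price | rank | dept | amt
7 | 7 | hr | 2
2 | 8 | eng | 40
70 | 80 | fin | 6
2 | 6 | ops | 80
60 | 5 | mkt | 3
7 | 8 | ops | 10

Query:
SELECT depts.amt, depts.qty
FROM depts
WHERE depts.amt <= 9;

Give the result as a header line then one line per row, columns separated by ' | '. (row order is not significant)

After WHERE (3 rows):
depts.amt | depts.qty
6 | 3
8 | 2
9 | 4
After SELECT (3 rows):
depts.amt | depts.qty
6 | 3
8 | 2
9 | 4

== RESULT ==
depts.amt | depts.qty
6 | 3
8 | 2
9 | 4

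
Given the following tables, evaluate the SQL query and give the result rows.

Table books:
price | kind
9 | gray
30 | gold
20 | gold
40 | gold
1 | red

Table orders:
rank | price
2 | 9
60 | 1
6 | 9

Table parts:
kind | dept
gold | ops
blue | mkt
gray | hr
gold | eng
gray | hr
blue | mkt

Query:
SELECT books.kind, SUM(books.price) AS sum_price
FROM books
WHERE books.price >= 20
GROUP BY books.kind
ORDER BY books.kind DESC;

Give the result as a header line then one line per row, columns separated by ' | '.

After WHERE (3 rows):
books.price | books.kind
30 | gold
20 | gold
40 | gold
After GROUP BY (1 rows):
books.kind | sum_price
gold | 90
After ORDER BY (1 rows):
books.kind | sum_price
gold | 90

== RESULT ==
books.kind | sum_price
gold | 90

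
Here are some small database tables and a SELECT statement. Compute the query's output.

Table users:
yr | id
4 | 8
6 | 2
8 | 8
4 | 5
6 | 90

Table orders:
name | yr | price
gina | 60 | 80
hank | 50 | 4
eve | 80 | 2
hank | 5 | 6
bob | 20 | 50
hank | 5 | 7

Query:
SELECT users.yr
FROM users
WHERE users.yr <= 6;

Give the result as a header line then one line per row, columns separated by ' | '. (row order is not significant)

== RESULT ==
users.yr
4
6
4
6

Derivation:
After WHERE (4 rows):
users.yr | users.id
4 | 8
6 | 2
4 | 5
6 | 90
After SELECT (4 rows):
users.yr
4
6
4
6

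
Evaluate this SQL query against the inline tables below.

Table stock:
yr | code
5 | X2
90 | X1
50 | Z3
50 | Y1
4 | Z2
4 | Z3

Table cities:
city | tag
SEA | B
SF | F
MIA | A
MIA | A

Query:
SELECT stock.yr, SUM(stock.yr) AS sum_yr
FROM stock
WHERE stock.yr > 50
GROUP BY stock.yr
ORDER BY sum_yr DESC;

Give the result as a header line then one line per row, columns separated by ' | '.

After WHERE (1 rows):
stock.yr | stock.code
90 | X1
After GROUP BY (1 rows):
stock.yr | sum_yr
90 | 90
After ORDER BY (1 rows):
stock.yr | sum_yr
90 | 90

== RESULT ==
stock.yr | sum_yr
90 | 90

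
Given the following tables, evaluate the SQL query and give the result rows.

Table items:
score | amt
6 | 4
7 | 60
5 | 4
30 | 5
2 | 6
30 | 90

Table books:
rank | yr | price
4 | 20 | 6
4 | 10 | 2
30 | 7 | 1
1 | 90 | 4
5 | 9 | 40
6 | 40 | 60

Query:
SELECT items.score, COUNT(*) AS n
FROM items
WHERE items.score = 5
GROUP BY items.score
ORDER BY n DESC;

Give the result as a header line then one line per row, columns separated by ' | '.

After WHERE (1 rows):
items.score | items.amt
5 | 4
After GROUP BY (1 rows):
items.score | n
5 | 1
After ORDER BY (1 rows):
items.score | n
5 | 1

== RESULT ==
items.score | n
5 | 1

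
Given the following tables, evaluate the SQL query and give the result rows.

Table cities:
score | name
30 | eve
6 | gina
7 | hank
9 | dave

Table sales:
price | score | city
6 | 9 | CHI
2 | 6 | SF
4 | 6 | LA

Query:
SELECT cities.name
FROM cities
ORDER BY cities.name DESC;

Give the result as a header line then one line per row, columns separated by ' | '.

After SELECT (4 rows):
cities.name
eve
gina
hank
dave
After ORDER BY (4 rows):
cities.name
hank
gina
eve
dave

== RESULT ==
cities.name
hank
gina
eve
dave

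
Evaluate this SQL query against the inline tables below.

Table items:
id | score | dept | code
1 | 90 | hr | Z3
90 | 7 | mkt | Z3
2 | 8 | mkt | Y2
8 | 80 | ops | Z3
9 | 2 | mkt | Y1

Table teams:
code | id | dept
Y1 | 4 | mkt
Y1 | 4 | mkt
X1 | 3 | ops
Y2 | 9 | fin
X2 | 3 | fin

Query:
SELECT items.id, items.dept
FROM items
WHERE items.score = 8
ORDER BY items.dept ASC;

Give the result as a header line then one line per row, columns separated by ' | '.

== RESULT ==
items.id | items.dept
2 | mkt

Derivation:
After WHERE (1 rows):
items.id | items.score | items.dept | items.code
2 | 8 | mkt | Y2
After SELECT (1 rows):
items.id | items.dept
2 | mkt
After ORDER BY (1 rows):
items.id | items.dept
2 | mkt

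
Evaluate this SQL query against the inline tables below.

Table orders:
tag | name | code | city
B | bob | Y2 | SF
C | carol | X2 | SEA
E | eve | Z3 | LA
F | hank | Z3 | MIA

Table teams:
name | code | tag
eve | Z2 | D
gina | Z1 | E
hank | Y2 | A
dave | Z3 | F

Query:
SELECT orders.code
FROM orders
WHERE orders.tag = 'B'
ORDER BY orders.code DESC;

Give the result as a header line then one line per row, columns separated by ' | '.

After WHERE (1 rows):
orders.tag | orders.name | orders.code | orders.city
B | bob | Y2 | SF
After SELECT (1 rows):
orders.code
Y2
After ORDER BY (1 rows):
orders.code
Y2

== RESULT ==
orders.code
Y2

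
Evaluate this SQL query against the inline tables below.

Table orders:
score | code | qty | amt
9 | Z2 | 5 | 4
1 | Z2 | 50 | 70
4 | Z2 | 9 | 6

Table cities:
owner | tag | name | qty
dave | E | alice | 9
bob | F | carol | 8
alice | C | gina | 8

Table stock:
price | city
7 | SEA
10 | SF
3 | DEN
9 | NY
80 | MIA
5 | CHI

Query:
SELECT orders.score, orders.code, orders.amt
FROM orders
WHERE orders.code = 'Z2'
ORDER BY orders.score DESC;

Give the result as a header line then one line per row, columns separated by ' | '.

After WHERE (3 rows):
orders.score | orders.code | orders.qty | orders.amt
9 | Z2 | 5 | 4
1 | Z2 | 50 | 70
4 | Z2 | 9 | 6
After SELECT (3 rows):
orders.score | orders.code | orders.amt
9 | Z2 | 4
1 | Z2 | 70
4 | Z2 | 6
After ORDER BY (3 rows):
orders.score | orders.code | orders.amt
9 | Z2 | 4
4 | Z2 | 6
1 | Z2 | 70

== RESULT ==
orders.score | orders.code | orders.amt
9 | Z2 | 4
4 | Z2 | 6
1 | Z2 | 70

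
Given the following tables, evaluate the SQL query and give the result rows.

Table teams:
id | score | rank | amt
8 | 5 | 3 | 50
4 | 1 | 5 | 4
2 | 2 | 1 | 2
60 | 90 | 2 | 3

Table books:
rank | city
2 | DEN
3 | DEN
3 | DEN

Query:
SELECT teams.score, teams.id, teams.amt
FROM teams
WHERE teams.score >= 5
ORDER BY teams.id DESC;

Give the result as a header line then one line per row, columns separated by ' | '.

After WHERE (2 rows):
teams.id | teams.score | teams.rank | teams.amt
8 | 5 | 3 | 50
60 | 90 | 2 | 3
After SELECT (2 rows):
teams.score | teams.id | teams.amt
5 | 8 | 50
90 | 60 | 3
After ORDER BY (2 rows):
teams.score | teams.id | teams.amt
90 | 60 | 3
5 | 8 | 50

== RESULT ==
teams.score | teams.id | teams.amt
90 | 60 | 3
5 | 8 | 50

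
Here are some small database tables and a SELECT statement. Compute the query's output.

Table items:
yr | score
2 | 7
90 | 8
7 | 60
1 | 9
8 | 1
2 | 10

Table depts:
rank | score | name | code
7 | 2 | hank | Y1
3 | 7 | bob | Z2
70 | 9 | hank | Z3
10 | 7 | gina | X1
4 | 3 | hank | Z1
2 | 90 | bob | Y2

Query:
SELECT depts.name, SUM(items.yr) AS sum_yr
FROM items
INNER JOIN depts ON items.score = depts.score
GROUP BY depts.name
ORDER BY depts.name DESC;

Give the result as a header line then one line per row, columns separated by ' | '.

== RESULT ==
depts.name | sum_yr
hank | 1
gina | 2
bob | 2

Derivation:
After JOIN depts (3 rows):
items.yr | items.score | depts.rank | depts.score | depts.name | depts.code
2 | 7 | 3 | 7 | bob | Z2
2 | 7 | 10 | 7 | gina | X1
1 | 9 | 70 | 9 | hank | Z3
After GROUP BY (3 rows):
depts.name | sum_yr
bob | 2
gina | 2
hank | 1
After ORDER BY (3 rows):
depts.name | sum_yr
hank | 1
gina | 2
bob | 2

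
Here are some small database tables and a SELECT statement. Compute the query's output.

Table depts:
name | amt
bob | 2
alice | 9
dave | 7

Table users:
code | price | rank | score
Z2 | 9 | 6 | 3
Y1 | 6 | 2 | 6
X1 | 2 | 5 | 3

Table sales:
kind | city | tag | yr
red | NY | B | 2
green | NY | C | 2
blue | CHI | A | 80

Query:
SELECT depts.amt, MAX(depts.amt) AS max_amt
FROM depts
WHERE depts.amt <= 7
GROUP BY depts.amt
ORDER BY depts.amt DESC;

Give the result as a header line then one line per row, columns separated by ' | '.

== RESULT ==
depts.amt | max_amt
7 | 7
2 | 2

Derivation:
After WHERE (2 rows):
depts.name | depts.amt
bob | 2
dave | 7
After GROUP BY (2 rows):
depts.amt | max_amt
2 | 2
7 | 7
After ORDER BY (2 rows):
depts.amt | max_amt
7 | 7
2 | 2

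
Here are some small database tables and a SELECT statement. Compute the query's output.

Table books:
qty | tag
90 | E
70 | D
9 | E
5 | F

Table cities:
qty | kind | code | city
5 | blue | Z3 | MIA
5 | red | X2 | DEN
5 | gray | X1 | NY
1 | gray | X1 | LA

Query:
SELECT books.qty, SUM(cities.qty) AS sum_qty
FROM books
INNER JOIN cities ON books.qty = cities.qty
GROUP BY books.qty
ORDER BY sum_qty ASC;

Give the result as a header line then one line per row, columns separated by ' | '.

After JOIN cities (3 rows):
books.qty | books.tag | cities.qty | cities.kind | cities.code | cities.city
5 | F | 5 | blue | Z3 | MIA
5 | F | 5 | red | X2 | DEN
5 | F | 5 | gray | X1 | NY
After GROUP BY (1 rows):
books.qty | sum_qty
5 | 15
After ORDER BY (1 rows):
books.qty | sum_qty
5 | 15

== RESULT ==
books.qty | sum_qty
5 | 15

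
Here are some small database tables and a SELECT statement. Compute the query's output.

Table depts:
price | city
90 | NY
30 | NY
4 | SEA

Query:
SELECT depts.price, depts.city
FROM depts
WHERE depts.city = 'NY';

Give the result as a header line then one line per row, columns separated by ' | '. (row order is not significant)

After WHERE (2 rows):
depts.price | depts.city
90 | NY
30 | NY
After SELECT (2 rows):
depts.price | depts.city
90 | NY
30 | NY

== RESULT ==
depts.price | depts.city
90 | NY
30 | NY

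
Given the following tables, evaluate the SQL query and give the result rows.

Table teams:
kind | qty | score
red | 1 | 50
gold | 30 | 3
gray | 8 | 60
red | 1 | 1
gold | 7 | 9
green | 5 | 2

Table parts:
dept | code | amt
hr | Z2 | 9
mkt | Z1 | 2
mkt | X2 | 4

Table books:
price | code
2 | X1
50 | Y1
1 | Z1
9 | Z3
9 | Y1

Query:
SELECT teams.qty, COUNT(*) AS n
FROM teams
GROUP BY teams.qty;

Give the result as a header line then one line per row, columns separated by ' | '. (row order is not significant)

After GROUP BY (5 rows):
teams.qty | n
1 | 2
30 | 1
8 | 1
7 | 1
5 | 1

== RESULT ==
teams.qty | n
1 | 2
30 | 1
8 | 1
7 | 1
5 | 1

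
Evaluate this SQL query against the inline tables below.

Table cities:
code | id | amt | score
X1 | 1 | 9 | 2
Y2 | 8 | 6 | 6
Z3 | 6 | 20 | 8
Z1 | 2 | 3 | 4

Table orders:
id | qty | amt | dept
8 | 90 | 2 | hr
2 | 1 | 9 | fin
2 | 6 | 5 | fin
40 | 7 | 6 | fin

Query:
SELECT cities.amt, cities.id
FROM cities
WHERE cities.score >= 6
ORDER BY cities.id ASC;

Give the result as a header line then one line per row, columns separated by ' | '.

== RESULT ==
cities.amt | cities.id
20 | 6
6 | 8

Derivation:
After WHERE (2 rows):
cities.code | cities.id | cities.amt | cities.score
Y2 | 8 | 6 | 6
Z3 | 6 | 20 | 8
After SELECT (2 rows):
cities.amt | cities.id
6 | 8
20 | 6
After ORDER BY (2 rows):
cities.amt | cities.id
20 | 6
6 | 8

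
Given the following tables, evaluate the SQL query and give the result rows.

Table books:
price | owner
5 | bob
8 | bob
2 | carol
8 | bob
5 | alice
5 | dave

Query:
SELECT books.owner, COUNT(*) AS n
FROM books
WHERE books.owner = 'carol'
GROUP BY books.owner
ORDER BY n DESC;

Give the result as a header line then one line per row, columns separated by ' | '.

== RESULT ==
books.owner | n
carol | 1

Derivation:
After WHERE (1 rows):
books.price | books.owner
2 | carol
After GROUP BY (1 rows):
books.owner | n
carol | 1
After ORDER BY (1 rows):
books.owner | n
carol | 1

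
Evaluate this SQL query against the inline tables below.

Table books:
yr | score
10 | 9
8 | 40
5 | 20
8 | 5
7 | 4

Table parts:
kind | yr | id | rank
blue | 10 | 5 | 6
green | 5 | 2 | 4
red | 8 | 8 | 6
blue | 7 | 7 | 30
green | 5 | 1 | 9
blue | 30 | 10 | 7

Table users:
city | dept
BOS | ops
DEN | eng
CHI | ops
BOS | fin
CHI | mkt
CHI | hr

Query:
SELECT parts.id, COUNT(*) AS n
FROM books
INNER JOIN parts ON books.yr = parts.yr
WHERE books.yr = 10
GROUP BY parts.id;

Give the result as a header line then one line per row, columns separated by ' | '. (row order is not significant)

== RESULT ==
parts.id | n
5 | 1

Derivation:
After JOIN parts (6 rows):
books.yr | books.score | parts.kind | parts.yr | parts.id | parts.rank
10 | 9 | blue | 10 | 5 | 6
8 | 40 | red | 8 | 8 | 6
5 | 20 | green | 5 | 2 | 4
5 | 20 | green | 5 | 1 | 9
8 | 5 | red | 8 | 8 | 6
7 | 4 | blue | 7 | 7 | 30
After WHERE (1 rows):
books.yr | books.score | parts.kind | parts.yr | parts.id | parts.rank
10 | 9 | blue | 10 | 5 | 6
After GROUP BY (1 rows):
parts.id | n
5 | 1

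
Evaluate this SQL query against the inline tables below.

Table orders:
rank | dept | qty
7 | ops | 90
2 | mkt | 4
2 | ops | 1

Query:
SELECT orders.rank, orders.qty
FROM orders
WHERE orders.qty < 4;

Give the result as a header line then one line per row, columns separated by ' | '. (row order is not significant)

After WHERE (1 rows):
orders.rank | orders.dept | orders.qty
2 | ops | 1
After SELECT (1 rows):
orders.rank | orders.qty
2 | 1

== RESULT ==
orders.rank | orders.qty
2 | 1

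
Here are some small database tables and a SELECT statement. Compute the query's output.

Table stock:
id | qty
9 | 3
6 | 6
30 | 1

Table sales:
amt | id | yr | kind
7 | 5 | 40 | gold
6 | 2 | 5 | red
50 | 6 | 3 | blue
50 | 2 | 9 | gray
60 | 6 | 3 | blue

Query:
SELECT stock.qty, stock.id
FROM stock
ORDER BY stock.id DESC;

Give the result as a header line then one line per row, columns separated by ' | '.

== RESULT ==
stock.qty | stock.id
1 | 30
3 | 9
6 | 6

Derivation:
After SELECT (3 rows):
stock.qty | stock.id
3 | 9
6 | 6
1 | 30
After ORDER BY (3 rows):
stock.qty | stock.id
1 | 30
3 | 9
6 | 6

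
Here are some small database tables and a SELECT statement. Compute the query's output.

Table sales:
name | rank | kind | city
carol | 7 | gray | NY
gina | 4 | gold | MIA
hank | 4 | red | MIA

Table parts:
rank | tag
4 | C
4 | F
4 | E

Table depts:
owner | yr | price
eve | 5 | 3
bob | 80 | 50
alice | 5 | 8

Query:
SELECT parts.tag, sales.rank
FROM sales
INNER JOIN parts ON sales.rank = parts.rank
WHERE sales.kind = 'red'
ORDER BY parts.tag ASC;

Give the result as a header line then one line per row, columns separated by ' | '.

After JOIN parts (6 rows):
sales.name | sales.rank | sales.kind | sales.city | parts.rank | parts.tag
gina | 4 | gold | MIA | 4 | C
gina | 4 | gold | MIA | 4 | F
gina | 4 | gold | MIA | 4 | E
hank | 4 | red | MIA | 4 | C
hank | 4 | red | MIA | 4 | F
hank | 4 | red | MIA | 4 | E
After WHERE (3 rows):
sales.name | sales.rank | sales.kind | sales.city | parts.rank | parts.tag
hank | 4 | red | MIA | 4 | C
hank | 4 | red | MIA | 4 | F
hank | 4 | red | MIA | 4 | E
After SELECT (3 rows):
parts.tag | sales.rank
C | 4
F | 4
E | 4
After ORDER BY (3 rows):
parts.tag | sales.rank
C | 4
E | 4
F | 4

== RESULT ==
parts.tag | sales.rank
C | 4
E | 4
F | 4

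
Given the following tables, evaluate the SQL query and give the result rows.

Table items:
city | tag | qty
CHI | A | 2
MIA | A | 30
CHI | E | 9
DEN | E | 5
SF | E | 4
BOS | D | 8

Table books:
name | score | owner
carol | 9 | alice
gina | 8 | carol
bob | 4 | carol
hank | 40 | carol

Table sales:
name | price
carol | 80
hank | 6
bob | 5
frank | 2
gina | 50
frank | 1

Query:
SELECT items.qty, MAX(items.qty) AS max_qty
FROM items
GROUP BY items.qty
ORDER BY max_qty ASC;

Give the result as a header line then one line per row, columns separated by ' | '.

After GROUP BY (6 rows):
items.qty | max_qty
2 | 2
30 | 30
9 | 9
5 | 5
4 | 4
8 | 8
After ORDER BY (6 rows):
items.qty | max_qty
2 | 2
4 | 4
5 | 5
8 | 8
9 | 9
30 | 30

== RESULT ==
items.qty | max_qty
2 | 2
4 | 4
5 | 5
8 | 8
9 | 9
30 | 30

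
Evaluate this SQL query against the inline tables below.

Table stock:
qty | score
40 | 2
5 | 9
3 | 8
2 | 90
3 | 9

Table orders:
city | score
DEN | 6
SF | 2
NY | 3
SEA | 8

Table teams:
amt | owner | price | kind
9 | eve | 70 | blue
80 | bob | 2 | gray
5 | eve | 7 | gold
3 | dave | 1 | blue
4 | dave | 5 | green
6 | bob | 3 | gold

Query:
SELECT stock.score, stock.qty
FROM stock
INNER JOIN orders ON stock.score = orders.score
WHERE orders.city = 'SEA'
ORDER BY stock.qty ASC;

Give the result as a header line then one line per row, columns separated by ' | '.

After JOIN orders (2 rows):
stock.qty | stock.score | orders.city | orders.score
40 | 2 | SF | 2
3 | 8 | SEA | 8
After WHERE (1 rows):
stock.qty | stock.score | orders.city | orders.score
3 | 8 | SEA | 8
After SELECT (1 rows):
stock.score | stock.qty
8 | 3
After ORDER BY (1 rows):
stock.score | stock.qty
8 | 3

== RESULT ==
stock.score | stock.qty
8 | 3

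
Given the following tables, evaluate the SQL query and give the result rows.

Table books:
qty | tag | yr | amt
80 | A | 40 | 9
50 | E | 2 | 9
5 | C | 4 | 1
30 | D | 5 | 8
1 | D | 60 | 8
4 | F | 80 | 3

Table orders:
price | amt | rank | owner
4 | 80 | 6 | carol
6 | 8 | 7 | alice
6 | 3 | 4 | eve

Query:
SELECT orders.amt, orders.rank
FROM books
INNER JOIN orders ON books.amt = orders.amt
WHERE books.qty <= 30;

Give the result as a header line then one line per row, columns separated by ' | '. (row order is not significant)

After JOIN orders (3 rows):
books.qty | books.tag | books.yr | books.amt | orders.price | orders.amt | orders.rank | orders.owner
30 | D | 5 | 8 | 6 | 8 | 7 | alice
1 | D | 60 | 8 | 6 | 8 | 7 | alice
4 | F | 80 | 3 | 6 | 3 | 4 | eve
After WHERE (3 rows):
books.qty | books.tag | books.yr | books.amt | orders.price | orders.amt | orders.rank | orders.owner
30 | D | 5 | 8 | 6 | 8 | 7 | alice
1 | D | 60 | 8 | 6 | 8 | 7 | alice
4 | F | 80 | 3 | 6 | 3 | 4 | eve
After SELECT (3 rows):
orders.amt | orders.rank
8 | 7
8 | 7
3 | 4

== RESULT ==
orders.amt | orders.rank
8 | 7
8 | 7
3 | 4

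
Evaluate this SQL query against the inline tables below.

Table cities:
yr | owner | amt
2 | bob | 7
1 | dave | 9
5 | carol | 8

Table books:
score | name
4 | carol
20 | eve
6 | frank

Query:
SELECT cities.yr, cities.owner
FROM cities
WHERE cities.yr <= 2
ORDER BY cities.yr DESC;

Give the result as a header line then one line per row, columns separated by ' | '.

== RESULT ==
cities.yr | cities.owner
2 | bob
1 | dave

Derivation:
After WHERE (2 rows):
cities.yr | cities.owner | cities.amt
2 | bob | 7
1 | dave | 9
After SELECT (2 rows):
cities.yr | cities.owner
2 | bob
1 | dave
After ORDER BY (2 rows):
cities.yr | cities.owner
2 | bob
1 | dave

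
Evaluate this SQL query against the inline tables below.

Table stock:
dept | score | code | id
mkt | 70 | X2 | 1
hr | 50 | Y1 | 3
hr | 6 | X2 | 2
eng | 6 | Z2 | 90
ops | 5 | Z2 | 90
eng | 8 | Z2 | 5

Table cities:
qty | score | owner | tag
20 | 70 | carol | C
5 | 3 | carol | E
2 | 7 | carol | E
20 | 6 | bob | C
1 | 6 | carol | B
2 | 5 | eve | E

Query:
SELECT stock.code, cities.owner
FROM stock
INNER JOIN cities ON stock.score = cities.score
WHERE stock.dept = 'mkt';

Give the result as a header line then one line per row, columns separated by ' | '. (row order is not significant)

After JOIN cities (6 rows):
stock.dept | stock.score | stock.code | stock.id | cities.qty | cities.score | cities.owner | cities.tag
mkt | 70 | X2 | 1 | 20 | 70 | carol | C
hr | 6 | X2 | 2 | 20 | 6 | bob | C
hr | 6 | X2 | 2 | 1 | 6 | carol | B
eng | 6 | Z2 | 90 | 20 | 6 | bob | C
eng | 6 | Z2 | 90 | 1 | 6 | carol | B
ops | 5 | Z2 | 90 | 2 | 5 | eve | E
After WHERE (1 rows):
stock.dept | stock.score | stock.code | stock.id | cities.qty | cities.score | cities.owner | cities.tag
mkt | 70 | X2 | 1 | 20 | 70 | carol | C
After SELECT (1 rows):
stock.code | cities.owner
X2 | carol

== RESULT ==
stock.code | cities.owner
X2 | carol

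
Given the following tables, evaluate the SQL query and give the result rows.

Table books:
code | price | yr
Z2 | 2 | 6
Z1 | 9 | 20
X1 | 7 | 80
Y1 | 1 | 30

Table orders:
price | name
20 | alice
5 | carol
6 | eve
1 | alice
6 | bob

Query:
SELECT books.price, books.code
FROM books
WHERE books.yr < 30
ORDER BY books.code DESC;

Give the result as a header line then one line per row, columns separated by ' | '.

== RESULT ==
books.price | books.code
2 | Z2
9 | Z1

Derivation:
After WHERE (2 rows):
books.code | books.price | books.yr
Z2 | 2 | 6
Z1 | 9 | 20
After SELECT (2 rows):
books.price | books.code
2 | Z2
9 | Z1
After ORDER BY (2 rows):
books.price | books.code
2 | Z2
9 | Z1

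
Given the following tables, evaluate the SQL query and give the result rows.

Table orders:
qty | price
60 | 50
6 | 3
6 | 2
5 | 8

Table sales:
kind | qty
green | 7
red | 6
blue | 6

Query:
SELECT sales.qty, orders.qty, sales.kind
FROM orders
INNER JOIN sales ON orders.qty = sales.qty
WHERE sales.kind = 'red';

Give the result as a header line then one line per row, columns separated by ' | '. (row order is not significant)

After JOIN sales (4 rows):
orders.qty | orders.price | sales.kind | sales.qty
6 | 3 | red | 6
6 | 3 | blue | 6
6 | 2 | red | 6
6 | 2 | blue | 6
After WHERE (2 rows):
orders.qty | orders.price | sales.kind | sales.qty
6 | 3 | red | 6
6 | 2 | red | 6
After SELECT (2 rows):
sales.qty | orders.qty | sales.kind
6 | 6 | red
6 | 6 | red

== RESULT ==
sales.qty | orders.qty | sales.kind
6 | 6 | red
6 | 6 | red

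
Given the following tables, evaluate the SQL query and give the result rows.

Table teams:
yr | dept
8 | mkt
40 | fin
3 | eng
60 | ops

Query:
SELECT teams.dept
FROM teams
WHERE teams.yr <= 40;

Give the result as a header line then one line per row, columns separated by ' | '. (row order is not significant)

After WHERE (3 rows):
teams.yr | teams.dept
8 | mkt
40 | fin
3 | eng
After SELECT (3 rows):
teams.dept
mkt
fin
eng

== RESULT ==
teams.dept
mkt
fin
eng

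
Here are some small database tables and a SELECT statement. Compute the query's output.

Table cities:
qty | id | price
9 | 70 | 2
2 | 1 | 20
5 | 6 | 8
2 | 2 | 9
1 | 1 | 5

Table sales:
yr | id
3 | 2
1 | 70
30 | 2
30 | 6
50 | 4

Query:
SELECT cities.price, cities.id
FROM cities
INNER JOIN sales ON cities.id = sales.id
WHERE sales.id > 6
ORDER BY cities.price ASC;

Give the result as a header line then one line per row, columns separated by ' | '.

After JOIN sales (4 rows):
cities.qty | cities.id | cities.price | sales.yr | sales.id
9 | 70 | 2 | 1 | 70
5 | 6 | 8 | 30 | 6
2 | 2 | 9 | 3 | 2
2 | 2 | 9 | 30 | 2
After WHERE (1 rows):
cities.qty | cities.id | cities.price | sales.yr | sales.id
9 | 70 | 2 | 1 | 70
After SELECT (1 rows):
cities.price | cities.id
2 | 70
After ORDER BY (1 rows):
cities.price | cities.id
2 | 70

== RESULT ==
cities.price | cities.id
2 | 70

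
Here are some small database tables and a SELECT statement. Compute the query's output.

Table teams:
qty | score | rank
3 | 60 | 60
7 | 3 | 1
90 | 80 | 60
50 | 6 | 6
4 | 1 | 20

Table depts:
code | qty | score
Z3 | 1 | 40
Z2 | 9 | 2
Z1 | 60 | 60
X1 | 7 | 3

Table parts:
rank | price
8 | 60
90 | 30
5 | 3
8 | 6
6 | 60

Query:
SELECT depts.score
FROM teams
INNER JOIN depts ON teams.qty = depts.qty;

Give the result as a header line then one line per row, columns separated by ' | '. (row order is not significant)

After JOIN depts (1 rows):
teams.qty | teams.score | teams.rank | depts.code | depts.qty | depts.score
7 | 3 | 1 | X1 | 7 | 3
After SELECT (1 rows):
depts.score
3

== RESULT ==
depts.score
3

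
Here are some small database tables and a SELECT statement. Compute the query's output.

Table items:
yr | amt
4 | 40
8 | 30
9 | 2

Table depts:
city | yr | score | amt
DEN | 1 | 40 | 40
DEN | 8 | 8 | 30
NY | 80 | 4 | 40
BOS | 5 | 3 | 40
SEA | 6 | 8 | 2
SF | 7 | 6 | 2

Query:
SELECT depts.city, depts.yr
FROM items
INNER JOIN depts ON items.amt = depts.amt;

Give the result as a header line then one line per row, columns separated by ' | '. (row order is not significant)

== RESULT ==
depts.city | depts.yr
DEN | 1
NY | 80
BOS | 5
DEN | 8
SEA | 6
SF | 7

Derivation:
After JOIN depts (6 rows):
items.yr | items.amt | depts.city | depts.yr | depts.score | depts.amt
4 | 40 | DEN | 1 | 40 | 40
4 | 40 | NY | 80 | 4 | 40
4 | 40 | BOS | 5 | 3 | 40
8 | 30 | DEN | 8 | 8 | 30
9 | 2 | SEA | 6 | 8 | 2
9 | 2 | SF | 7 | 6 | 2
After SELECT (6 rows):
depts.city | depts.yr
DEN | 1
NY | 80
BOS | 5
DEN | 8
SEA | 6
SF | 7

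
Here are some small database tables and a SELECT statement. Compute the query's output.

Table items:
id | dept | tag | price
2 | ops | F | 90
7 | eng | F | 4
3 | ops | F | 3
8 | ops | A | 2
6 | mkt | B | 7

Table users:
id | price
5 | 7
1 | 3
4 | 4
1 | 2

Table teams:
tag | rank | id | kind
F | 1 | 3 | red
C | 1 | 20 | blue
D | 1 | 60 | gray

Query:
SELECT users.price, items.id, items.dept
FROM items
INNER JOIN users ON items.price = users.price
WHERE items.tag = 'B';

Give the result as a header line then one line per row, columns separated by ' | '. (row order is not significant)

== RESULT ==
users.price | items.id | items.dept
7 | 6 | mkt

Derivation:
After JOIN users (4 rows):
items.id | items.dept | items.tag | items.price | users.id | users.price
7 | eng | F | 4 | 4 | 4
3 | ops | F | 3 | 1 | 3
8 | ops | A | 2 | 1 | 2
6 | mkt | B | 7 | 5 | 7
After WHERE (1 rows):
items.id | items.dept | items.tag | items.price | users.id | users.price
6 | mkt | B | 7 | 5 | 7
After SELECT (1 rows):
users.price | items.id | items.dept
7 | 6 | mkt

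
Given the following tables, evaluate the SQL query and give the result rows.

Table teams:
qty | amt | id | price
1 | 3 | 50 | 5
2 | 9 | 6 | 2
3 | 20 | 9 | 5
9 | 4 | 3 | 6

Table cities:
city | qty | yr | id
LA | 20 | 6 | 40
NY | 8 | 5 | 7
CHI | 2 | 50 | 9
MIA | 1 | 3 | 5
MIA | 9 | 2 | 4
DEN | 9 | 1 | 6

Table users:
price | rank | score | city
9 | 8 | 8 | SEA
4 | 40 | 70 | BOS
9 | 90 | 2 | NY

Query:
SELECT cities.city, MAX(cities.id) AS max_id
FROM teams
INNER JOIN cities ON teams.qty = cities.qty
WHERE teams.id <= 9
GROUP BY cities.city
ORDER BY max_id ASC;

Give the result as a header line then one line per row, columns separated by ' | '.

== RESULT ==
cities.city | max_id
MIA | 4
DEN | 6
CHI | 9

Derivation:
After JOIN cities (4 rows):
teams.qty | teams.amt | teams.id | teams.price | cities.city | cities.qty | cities.yr | cities.id
1 | 3 | 50 | 5 | MIA | 1 | 3 | 5
2 | 9 | 6 | 2 | CHI | 2 | 50 | 9
9 | 4 | 3 | 6 | MIA | 9 | 2 | 4
9 | 4 | 3 | 6 | DEN | 9 | 1 | 6
After WHERE (3 rows):
teams.qty | teams.amt | teams.id | teams.price | cities.city | cities.qty | cities.yr | cities.id
2 | 9 | 6 | 2 | CHI | 2 | 50 | 9
9 | 4 | 3 | 6 | MIA | 9 | 2 | 4
9 | 4 | 3 | 6 | DEN | 9 | 1 | 6
After GROUP BY (3 rows):
cities.city | max_id
CHI | 9
MIA | 4
DEN | 6
After ORDER BY (3 rows):
cities.city | max_id
MIA | 4
DEN | 6
CHI | 9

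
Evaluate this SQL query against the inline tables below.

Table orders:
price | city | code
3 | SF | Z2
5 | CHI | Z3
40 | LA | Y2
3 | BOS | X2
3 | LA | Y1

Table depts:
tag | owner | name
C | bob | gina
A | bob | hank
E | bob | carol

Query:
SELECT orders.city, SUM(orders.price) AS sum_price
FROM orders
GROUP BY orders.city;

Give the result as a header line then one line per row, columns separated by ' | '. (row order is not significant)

After GROUP BY (4 rows):
orders.city | sum_price
SF | 3
CHI | 5
LA | 43
BOS | 3

== RESULT ==
orders.city | sum_price
SF | 3
CHI | 5
LA | 43
BOS | 3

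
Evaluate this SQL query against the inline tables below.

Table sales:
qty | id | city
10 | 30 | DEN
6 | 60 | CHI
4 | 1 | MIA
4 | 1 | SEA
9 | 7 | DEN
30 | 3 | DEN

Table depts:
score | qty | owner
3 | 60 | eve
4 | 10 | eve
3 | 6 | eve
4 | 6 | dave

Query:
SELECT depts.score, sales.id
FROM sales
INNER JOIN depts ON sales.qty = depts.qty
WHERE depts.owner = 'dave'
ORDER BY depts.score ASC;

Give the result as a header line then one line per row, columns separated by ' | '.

== RESULT ==
depts.score | sales.id
4 | 60

Derivation:
After JOIN depts (3 rows):
sales.qty | sales.id | sales.city | depts.score | depts.qty | depts.owner
10 | 30 | DEN | 4 | 10 | eve
6 | 60 | CHI | 3 | 6 | eve
6 | 60 | CHI | 4 | 6 | dave
After WHERE (1 rows):
sales.qty | sales.id | sales.city | depts.score | depts.qty | depts.owner
6 | 60 | CHI | 4 | 6 | dave
After SELECT (1 rows):
depts.score | sales.id
4 | 60
After ORDER BY (1 rows):
depts.score | sales.id
4 | 60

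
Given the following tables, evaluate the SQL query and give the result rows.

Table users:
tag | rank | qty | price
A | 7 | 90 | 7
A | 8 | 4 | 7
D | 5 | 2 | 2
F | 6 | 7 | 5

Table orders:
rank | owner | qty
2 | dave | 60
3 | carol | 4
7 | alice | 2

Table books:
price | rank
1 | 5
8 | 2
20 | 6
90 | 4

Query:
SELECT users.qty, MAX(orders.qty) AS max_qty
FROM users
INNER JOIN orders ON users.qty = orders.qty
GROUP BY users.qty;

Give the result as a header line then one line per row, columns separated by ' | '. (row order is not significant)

== RESULT ==
users.qty | max_qty
4 | 4
2 | 2

Derivation:
After JOIN orders (2 rows):
users.tag | users.rank | users.qty | users.price | orders.rank | orders.owner | orders.qty
A | 8 | 4 | 7 | 3 | carol | 4
D | 5 | 2 | 2 | 7 | alice | 2
After GROUP BY (2 rows):
users.qty | max_qty
4 | 4
2 | 2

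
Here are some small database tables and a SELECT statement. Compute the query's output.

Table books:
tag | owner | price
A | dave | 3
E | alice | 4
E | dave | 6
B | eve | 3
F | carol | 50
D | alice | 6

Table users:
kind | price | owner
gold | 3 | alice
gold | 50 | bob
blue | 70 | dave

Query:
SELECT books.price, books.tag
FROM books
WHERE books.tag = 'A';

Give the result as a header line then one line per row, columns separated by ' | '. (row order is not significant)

== RESULT ==
books.price | books.tag
3 | A

Derivation:
After WHERE (1 rows):
books.tag | books.owner | books.price
A | dave | 3
After SELECT (1 rows):
books.price | books.tag
3 | A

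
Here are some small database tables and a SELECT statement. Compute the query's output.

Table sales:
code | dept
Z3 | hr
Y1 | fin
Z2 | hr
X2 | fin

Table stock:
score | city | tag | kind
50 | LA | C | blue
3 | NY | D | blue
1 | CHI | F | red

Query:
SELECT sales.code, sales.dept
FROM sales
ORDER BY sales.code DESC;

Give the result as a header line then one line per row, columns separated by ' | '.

== RESULT ==
sales.code | sales.dept
Z3 | hr
Z2 | hr
Y1 | fin
X2 | fin

Derivation:
After SELECT (4 rows):
sales.code | sales.dept
Z3 | hr
Y1 | fin
Z2 | hr
X2 | fin
After ORDER BY (4 rows):
sales.code | sales.dept
Z3 | hr
Z2 | hr
Y1 | fin
X2 | fin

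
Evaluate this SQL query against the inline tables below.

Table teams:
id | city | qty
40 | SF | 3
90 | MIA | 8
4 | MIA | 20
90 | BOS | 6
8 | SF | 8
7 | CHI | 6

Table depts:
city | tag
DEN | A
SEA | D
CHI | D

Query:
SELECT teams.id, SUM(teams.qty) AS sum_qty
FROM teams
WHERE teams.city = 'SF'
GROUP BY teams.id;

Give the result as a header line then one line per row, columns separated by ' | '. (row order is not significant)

After WHERE (2 rows):
teams.id | teams.city | teams.qty
40 | SF | 3
8 | SF | 8
After GROUP BY (2 rows):
teams.id | sum_qty
40 | 3
8 | 8

== RESULT ==
teams.id | sum_qty
40 | 3
8 | 8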